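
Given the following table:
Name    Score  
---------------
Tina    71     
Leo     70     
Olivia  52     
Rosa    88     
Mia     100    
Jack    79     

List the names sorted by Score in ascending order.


Sorting by Score (ascending):
  Olivia: 52
  Leo: 70
  Tina: 71
  Jack: 79
  Rosa: 88
  Mia: 100


ANSWER: Olivia, Leo, Tina, Jack, Rosa, Mia


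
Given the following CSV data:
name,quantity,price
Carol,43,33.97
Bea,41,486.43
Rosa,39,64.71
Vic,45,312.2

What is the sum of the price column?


Values in 'price' column:
  Row 1: 33.97
  Row 2: 486.43
  Row 3: 64.71
  Row 4: 312.2
Sum = 33.97 + 486.43 + 64.71 + 312.2 = 897.31

ANSWER: 897.31


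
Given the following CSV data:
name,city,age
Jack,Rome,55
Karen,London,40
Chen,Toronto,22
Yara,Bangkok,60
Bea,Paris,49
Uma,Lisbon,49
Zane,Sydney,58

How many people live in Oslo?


Scanning city column for 'Oslo':
Total matches: 0

ANSWER: 0


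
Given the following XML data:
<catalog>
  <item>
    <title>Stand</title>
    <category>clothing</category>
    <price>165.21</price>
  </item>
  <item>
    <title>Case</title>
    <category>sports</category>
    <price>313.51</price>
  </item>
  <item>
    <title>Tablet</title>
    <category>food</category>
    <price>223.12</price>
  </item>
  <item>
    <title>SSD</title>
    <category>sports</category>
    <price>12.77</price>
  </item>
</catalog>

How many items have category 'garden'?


Scanning <item> elements for <category>garden</category>:
Count: 0

ANSWER: 0


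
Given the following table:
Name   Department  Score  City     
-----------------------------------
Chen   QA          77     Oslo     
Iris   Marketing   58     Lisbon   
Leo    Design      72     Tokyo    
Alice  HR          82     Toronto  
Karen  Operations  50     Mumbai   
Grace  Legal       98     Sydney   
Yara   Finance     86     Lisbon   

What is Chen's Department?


Row 1: Chen
Department = QA

ANSWER: QA


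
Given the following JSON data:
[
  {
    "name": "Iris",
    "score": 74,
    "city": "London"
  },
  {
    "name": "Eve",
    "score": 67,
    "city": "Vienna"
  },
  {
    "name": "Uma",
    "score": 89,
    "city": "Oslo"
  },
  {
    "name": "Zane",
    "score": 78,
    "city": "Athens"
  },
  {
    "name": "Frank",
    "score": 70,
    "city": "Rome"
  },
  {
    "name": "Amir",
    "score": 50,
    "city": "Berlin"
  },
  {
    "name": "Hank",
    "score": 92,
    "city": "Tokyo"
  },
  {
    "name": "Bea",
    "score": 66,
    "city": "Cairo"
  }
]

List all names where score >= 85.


Filtering records where score >= 85:
  Iris (score=74) -> no
  Eve (score=67) -> no
  Uma (score=89) -> YES
  Zane (score=78) -> no
  Frank (score=70) -> no
  Amir (score=50) -> no
  Hank (score=92) -> YES
  Bea (score=66) -> no


ANSWER: Uma, Hank


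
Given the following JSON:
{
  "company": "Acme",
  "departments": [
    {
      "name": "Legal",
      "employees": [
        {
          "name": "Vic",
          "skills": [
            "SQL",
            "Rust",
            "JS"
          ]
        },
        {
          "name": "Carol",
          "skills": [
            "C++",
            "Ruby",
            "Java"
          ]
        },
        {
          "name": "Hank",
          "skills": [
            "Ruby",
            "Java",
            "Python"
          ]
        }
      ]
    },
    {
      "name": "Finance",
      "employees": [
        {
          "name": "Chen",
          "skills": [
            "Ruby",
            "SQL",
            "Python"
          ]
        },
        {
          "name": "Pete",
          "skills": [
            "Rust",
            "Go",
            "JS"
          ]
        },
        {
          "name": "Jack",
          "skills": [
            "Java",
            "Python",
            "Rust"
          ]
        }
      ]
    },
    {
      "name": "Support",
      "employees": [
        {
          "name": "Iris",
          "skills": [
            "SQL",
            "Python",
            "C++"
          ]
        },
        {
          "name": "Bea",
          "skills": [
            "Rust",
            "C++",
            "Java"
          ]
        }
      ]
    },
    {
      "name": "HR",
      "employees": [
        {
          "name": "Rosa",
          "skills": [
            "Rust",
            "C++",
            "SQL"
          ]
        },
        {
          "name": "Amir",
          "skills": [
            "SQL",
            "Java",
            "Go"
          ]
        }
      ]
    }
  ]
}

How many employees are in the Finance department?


Path: departments[1].employees
Count: 3

ANSWER: 3


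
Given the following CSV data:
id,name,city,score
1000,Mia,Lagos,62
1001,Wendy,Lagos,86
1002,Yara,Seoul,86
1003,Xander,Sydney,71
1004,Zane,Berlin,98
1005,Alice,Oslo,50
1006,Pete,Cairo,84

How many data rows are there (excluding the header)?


Counting rows (excluding header):
Header: id,name,city,score
Data rows: 7

ANSWER: 7


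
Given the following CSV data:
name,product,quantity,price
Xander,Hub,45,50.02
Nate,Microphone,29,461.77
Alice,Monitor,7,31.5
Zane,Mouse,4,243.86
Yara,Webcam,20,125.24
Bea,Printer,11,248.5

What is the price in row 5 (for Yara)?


Row 5: Yara
Column 'price' = 125.24

ANSWER: 125.24


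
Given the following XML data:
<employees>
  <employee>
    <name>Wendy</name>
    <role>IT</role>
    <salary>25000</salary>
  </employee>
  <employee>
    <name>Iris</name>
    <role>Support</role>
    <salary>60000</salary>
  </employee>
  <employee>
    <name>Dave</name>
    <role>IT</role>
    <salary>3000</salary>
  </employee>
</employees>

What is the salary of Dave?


Searching for <employee> with <name>Dave</name>
Found at position 3
<salary>3000</salary>

ANSWER: 3000


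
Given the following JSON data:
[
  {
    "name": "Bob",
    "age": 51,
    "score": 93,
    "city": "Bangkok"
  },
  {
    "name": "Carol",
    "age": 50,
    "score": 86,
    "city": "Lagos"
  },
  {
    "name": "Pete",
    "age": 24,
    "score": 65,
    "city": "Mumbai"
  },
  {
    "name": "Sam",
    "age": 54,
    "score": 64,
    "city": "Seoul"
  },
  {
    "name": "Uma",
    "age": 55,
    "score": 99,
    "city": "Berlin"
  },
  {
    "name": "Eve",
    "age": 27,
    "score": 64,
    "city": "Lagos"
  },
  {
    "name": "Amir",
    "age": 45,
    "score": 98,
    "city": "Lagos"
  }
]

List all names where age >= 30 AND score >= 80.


Checking both conditions:
  Bob (age=51, score=93) -> YES
  Carol (age=50, score=86) -> YES
  Pete (age=24, score=65) -> no
  Sam (age=54, score=64) -> no
  Uma (age=55, score=99) -> YES
  Eve (age=27, score=64) -> no
  Amir (age=45, score=98) -> YES


ANSWER: Bob, Carol, Uma, Amir


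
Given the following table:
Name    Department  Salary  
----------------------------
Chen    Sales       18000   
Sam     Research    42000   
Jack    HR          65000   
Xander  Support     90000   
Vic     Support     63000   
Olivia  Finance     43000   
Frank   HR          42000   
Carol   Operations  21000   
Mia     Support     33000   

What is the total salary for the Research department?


Research department members:
  Sam: 42000
Total = 42000 = 42000

ANSWER: 42000


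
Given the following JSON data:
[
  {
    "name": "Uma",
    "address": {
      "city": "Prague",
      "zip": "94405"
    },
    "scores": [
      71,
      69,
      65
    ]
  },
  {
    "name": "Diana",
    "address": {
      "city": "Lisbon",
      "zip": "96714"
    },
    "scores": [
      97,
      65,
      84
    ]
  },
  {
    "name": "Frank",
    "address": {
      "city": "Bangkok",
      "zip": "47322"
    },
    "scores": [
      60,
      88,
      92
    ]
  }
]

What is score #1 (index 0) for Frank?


Path: records[2].scores[0]
Value: 60

ANSWER: 60


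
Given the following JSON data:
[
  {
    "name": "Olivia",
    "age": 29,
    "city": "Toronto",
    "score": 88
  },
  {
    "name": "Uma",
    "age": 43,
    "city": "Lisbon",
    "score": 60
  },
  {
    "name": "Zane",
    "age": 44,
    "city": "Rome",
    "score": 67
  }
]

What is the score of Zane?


Looking up record where name = Zane
Record index: 2
Field 'score' = 67

ANSWER: 67


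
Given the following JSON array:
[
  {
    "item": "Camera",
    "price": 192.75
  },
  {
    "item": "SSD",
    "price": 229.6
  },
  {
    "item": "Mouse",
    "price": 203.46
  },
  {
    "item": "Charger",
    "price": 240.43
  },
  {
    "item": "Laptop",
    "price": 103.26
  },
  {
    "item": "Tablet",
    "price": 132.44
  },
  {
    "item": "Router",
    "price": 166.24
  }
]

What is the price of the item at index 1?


Array index 1 -> SSD
price = 229.6

ANSWER: 229.6


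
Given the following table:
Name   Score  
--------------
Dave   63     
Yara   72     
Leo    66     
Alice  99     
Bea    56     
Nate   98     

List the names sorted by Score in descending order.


Sorting by Score (descending):
  Alice: 99
  Nate: 98
  Yara: 72
  Leo: 66
  Dave: 63
  Bea: 56


ANSWER: Alice, Nate, Yara, Leo, Dave, Bea


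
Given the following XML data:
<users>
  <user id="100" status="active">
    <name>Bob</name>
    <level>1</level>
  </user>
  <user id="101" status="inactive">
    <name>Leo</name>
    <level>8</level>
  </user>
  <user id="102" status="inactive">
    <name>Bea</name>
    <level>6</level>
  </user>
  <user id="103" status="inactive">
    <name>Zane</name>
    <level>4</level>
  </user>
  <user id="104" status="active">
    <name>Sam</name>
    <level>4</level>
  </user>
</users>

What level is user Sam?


Finding user: Sam
<level>4</level>

ANSWER: 4


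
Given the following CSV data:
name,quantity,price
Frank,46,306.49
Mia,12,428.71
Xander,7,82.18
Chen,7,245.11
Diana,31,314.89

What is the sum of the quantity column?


Values in 'quantity' column:
  Row 1: 46
  Row 2: 12
  Row 3: 7
  Row 4: 7
  Row 5: 31
Sum = 46 + 12 + 7 + 7 + 31 = 103

ANSWER: 103


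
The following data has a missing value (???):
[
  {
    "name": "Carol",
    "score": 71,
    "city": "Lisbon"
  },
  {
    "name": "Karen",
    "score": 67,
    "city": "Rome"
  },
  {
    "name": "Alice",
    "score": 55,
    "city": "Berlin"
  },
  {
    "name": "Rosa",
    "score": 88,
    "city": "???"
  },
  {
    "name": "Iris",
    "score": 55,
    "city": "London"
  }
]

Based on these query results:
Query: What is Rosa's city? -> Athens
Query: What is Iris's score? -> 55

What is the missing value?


The missing value is Rosa's city
From query: Rosa's city = Athens

ANSWER: Athens


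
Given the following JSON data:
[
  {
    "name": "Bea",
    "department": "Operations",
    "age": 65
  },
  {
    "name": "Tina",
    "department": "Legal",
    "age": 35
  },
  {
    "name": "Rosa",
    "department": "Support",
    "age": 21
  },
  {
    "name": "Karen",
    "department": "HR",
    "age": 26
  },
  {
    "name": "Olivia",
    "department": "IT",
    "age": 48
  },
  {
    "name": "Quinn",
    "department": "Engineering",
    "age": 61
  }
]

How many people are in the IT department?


Scanning records for department = IT
  Record 4: Olivia
Count: 1

ANSWER: 1


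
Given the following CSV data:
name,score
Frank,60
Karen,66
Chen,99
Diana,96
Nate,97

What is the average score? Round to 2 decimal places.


Scores: 60, 66, 99, 96, 97
Sum = 418
Count = 5
Average = 418 / 5 = 83.60

ANSWER: 83.60


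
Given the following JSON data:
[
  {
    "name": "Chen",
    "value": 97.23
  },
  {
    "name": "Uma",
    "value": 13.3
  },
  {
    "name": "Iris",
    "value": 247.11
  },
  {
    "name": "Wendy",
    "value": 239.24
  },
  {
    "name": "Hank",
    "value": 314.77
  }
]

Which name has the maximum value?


Comparing values:
  Chen: 97.23
  Uma: 13.3
  Iris: 247.11
  Wendy: 239.24
  Hank: 314.77
Maximum: Hank (314.77)

ANSWER: Hank


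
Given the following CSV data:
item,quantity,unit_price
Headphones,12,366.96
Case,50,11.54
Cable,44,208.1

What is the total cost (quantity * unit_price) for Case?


Row: Case
quantity = 50
unit_price = 11.54
total = 50 * 11.54 = 577.0

ANSWER: 577.0


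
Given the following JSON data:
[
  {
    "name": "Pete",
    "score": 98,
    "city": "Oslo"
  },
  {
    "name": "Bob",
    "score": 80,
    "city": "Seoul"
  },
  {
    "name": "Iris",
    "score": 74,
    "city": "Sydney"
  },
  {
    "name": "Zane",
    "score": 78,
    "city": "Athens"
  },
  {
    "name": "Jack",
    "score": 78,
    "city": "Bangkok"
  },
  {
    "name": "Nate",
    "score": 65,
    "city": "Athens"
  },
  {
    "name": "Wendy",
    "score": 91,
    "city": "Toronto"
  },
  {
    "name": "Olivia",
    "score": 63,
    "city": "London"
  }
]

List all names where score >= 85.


Filtering records where score >= 85:
  Pete (score=98) -> YES
  Bob (score=80) -> no
  Iris (score=74) -> no
  Zane (score=78) -> no
  Jack (score=78) -> no
  Nate (score=65) -> no
  Wendy (score=91) -> YES
  Olivia (score=63) -> no


ANSWER: Pete, Wendy


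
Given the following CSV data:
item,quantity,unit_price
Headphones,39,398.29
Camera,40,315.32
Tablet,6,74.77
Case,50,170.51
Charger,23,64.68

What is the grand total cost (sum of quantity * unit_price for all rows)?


Computing row totals:
  Headphones: 39 * 398.29 = 15533.31
  Camera: 40 * 315.32 = 12612.8
  Tablet: 6 * 74.77 = 448.62
  Case: 50 * 170.51 = 8525.5
  Charger: 23 * 64.68 = 1487.64
Grand total = 15533.31 + 12612.8 + 448.62 + 8525.5 + 1487.64 = 38607.87

ANSWER: 38607.87


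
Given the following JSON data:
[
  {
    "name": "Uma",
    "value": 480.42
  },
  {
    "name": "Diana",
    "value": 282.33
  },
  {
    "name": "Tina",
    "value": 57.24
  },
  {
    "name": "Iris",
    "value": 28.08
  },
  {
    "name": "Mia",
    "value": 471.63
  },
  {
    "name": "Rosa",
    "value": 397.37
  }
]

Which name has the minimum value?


Comparing values:
  Uma: 480.42
  Diana: 282.33
  Tina: 57.24
  Iris: 28.08
  Mia: 471.63
  Rosa: 397.37
Minimum: Iris (28.08)

ANSWER: Iris


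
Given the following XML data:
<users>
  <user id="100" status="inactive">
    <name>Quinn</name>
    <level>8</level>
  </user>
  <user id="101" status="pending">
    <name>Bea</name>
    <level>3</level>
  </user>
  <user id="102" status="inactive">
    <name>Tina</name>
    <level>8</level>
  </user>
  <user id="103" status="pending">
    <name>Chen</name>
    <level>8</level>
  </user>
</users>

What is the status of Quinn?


Finding user with name = Quinn
user id="100" status="inactive"

ANSWER: inactive


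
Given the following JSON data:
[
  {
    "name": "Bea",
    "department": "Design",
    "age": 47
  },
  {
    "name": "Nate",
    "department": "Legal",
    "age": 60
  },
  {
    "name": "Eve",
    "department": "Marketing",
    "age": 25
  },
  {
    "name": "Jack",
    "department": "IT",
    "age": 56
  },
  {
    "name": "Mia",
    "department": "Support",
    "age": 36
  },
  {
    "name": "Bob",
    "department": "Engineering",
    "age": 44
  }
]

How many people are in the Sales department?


Scanning records for department = Sales
  No matches found
Count: 0

ANSWER: 0


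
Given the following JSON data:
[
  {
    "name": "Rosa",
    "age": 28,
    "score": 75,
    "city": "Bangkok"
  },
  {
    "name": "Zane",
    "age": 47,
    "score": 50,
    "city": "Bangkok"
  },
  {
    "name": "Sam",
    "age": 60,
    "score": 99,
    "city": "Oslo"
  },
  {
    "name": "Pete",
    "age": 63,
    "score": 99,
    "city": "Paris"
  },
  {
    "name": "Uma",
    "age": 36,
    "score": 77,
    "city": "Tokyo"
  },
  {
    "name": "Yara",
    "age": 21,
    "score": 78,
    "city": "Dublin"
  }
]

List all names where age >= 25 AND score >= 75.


Checking both conditions:
  Rosa (age=28, score=75) -> YES
  Zane (age=47, score=50) -> no
  Sam (age=60, score=99) -> YES
  Pete (age=63, score=99) -> YES
  Uma (age=36, score=77) -> YES
  Yara (age=21, score=78) -> no


ANSWER: Rosa, Sam, Pete, Uma


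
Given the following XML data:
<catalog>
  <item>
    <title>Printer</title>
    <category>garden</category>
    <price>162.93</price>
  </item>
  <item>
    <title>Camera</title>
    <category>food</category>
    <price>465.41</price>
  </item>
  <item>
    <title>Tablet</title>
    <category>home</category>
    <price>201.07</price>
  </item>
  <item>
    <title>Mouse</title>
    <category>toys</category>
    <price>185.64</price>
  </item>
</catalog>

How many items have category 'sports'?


Scanning <item> elements for <category>sports</category>:
Count: 0

ANSWER: 0


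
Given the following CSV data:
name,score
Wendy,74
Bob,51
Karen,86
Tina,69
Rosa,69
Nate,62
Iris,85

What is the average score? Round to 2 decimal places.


Scores: 74, 51, 86, 69, 69, 62, 85
Sum = 496
Count = 7
Average = 496 / 7 = 70.86

ANSWER: 70.86


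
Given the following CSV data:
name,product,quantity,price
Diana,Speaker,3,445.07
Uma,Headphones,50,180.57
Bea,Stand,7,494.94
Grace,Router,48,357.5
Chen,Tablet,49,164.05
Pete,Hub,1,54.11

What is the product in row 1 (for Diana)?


Row 1: Diana
Column 'product' = Speaker

ANSWER: Speaker


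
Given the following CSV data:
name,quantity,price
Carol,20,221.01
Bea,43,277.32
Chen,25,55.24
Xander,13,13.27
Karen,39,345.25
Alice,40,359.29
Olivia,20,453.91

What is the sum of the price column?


Values in 'price' column:
  Row 1: 221.01
  Row 2: 277.32
  Row 3: 55.24
  Row 4: 13.27
  Row 5: 345.25
  Row 6: 359.29
  Row 7: 453.91
Sum = 221.01 + 277.32 + 55.24 + 13.27 + 345.25 + 359.29 + 453.91 = 1725.29

ANSWER: 1725.29


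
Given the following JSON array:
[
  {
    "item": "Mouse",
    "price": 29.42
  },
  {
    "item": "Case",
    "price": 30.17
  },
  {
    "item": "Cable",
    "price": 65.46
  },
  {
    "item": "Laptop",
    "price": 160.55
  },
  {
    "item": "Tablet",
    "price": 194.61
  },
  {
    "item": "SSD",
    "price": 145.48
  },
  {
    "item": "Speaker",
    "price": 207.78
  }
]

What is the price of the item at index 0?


Array index 0 -> Mouse
price = 29.42

ANSWER: 29.42


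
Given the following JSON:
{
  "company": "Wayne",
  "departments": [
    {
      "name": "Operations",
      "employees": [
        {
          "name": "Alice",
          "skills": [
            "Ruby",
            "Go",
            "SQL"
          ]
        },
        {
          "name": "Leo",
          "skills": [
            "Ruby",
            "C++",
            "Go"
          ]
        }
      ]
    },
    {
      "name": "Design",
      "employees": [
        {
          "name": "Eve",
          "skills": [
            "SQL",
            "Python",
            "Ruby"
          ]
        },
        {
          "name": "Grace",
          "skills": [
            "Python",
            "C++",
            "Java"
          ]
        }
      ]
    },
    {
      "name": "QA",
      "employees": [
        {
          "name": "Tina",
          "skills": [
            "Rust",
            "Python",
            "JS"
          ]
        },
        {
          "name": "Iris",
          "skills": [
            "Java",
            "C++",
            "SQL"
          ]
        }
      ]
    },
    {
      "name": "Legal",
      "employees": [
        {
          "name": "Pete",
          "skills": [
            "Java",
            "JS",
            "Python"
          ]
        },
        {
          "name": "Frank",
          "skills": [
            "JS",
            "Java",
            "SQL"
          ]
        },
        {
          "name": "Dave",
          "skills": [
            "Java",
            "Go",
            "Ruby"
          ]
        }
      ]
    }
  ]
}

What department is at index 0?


Path: departments[0].name
Value: Operations

ANSWER: Operations


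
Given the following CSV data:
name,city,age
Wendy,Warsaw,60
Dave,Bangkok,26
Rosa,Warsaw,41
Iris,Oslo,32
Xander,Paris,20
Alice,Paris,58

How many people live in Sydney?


Scanning city column for 'Sydney':
Total matches: 0

ANSWER: 0


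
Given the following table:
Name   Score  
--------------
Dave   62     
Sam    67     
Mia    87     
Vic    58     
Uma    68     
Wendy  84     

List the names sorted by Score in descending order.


Sorting by Score (descending):
  Mia: 87
  Wendy: 84
  Uma: 68
  Sam: 67
  Dave: 62
  Vic: 58


ANSWER: Mia, Wendy, Uma, Sam, Dave, Vic


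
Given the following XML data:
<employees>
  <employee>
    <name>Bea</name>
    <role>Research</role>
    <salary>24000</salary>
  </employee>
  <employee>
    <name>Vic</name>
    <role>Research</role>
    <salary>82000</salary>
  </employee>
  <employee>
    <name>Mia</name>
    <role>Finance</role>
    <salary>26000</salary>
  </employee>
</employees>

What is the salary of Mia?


Searching for <employee> with <name>Mia</name>
Found at position 3
<salary>26000</salary>

ANSWER: 26000


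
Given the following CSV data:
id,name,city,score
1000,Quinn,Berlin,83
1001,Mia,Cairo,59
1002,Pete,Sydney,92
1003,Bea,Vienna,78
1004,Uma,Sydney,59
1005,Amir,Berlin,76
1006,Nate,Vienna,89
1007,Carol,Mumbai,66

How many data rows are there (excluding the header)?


Counting rows (excluding header):
Header: id,name,city,score
Data rows: 8

ANSWER: 8


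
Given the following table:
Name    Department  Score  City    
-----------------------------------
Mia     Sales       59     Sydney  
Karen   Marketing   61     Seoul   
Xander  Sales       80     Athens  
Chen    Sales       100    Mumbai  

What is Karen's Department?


Row 2: Karen
Department = Marketing

ANSWER: Marketing


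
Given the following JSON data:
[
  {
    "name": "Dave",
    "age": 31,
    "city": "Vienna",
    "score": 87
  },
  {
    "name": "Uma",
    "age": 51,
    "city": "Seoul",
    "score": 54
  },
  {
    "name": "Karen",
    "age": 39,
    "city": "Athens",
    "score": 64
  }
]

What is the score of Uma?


Looking up record where name = Uma
Record index: 1
Field 'score' = 54

ANSWER: 54


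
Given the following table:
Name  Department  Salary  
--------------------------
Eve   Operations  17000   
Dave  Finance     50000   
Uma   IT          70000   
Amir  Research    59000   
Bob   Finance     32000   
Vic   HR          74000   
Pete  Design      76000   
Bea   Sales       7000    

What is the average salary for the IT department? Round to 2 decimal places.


IT department members:
  Uma: 70000
Sum = 70000
Count = 1
Average = 70000 / 1 = 70000.00

ANSWER: 70000.00


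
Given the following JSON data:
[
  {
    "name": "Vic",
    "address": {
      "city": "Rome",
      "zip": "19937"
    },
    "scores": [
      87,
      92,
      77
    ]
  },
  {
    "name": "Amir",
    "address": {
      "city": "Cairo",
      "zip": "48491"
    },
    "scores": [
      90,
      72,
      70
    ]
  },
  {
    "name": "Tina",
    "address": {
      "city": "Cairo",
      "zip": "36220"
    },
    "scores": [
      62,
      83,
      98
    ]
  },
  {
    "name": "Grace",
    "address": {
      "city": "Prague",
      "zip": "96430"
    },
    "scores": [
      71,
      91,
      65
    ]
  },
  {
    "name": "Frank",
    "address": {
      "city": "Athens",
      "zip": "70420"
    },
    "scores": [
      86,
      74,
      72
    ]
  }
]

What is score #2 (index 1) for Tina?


Path: records[2].scores[1]
Value: 83

ANSWER: 83


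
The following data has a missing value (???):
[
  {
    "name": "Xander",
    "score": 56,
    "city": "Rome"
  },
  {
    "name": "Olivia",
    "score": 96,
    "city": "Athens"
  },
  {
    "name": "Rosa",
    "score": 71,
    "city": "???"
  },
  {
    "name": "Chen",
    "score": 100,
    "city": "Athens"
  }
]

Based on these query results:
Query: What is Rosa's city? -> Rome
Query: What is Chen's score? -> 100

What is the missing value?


The missing value is Rosa's city
From query: Rosa's city = Rome

ANSWER: Rome


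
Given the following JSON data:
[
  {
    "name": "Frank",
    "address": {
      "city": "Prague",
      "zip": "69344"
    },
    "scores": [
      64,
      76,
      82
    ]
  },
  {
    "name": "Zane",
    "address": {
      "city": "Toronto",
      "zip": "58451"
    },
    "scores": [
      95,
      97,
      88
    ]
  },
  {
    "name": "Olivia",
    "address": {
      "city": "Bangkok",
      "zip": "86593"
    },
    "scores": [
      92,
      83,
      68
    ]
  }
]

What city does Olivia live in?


Path: records[2].address.city
Value: Bangkok

ANSWER: Bangkok


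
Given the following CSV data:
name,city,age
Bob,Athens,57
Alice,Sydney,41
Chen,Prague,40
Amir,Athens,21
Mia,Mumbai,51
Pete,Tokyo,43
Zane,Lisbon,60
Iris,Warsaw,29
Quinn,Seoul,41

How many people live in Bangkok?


Scanning city column for 'Bangkok':
Total matches: 0

ANSWER: 0


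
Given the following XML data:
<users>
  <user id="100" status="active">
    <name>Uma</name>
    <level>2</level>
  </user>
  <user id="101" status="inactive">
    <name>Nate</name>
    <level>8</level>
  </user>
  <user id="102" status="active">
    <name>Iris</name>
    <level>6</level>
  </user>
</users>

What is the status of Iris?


Finding user with name = Iris
user id="102" status="active"

ANSWER: active


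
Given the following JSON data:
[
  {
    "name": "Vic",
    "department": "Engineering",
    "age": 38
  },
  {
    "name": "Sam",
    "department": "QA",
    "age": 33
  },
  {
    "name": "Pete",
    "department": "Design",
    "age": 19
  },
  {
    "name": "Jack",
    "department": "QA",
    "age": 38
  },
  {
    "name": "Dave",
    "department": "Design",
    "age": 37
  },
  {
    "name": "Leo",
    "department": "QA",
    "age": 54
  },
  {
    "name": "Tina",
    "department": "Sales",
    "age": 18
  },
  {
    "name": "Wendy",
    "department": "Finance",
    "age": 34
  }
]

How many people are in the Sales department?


Scanning records for department = Sales
  Record 6: Tina
Count: 1

ANSWER: 1


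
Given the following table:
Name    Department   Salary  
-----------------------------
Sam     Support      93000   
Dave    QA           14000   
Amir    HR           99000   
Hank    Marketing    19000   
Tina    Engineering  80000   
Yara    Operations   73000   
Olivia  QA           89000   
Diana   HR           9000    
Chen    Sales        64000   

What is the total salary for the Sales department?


Sales department members:
  Chen: 64000
Total = 64000 = 64000

ANSWER: 64000


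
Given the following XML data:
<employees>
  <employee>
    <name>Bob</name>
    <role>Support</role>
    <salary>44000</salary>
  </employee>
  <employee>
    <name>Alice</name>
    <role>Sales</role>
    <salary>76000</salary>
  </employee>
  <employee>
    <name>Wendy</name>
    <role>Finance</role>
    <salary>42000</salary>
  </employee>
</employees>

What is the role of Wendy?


Searching for <employee> with <name>Wendy</name>
Found at position 3
<role>Finance</role>

ANSWER: Finance


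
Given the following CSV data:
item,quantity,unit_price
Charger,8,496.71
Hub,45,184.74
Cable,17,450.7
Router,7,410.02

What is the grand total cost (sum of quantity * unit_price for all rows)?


Computing row totals:
  Charger: 8 * 496.71 = 3973.68
  Hub: 45 * 184.74 = 8313.3
  Cable: 17 * 450.7 = 7661.9
  Router: 7 * 410.02 = 2870.14
Grand total = 3973.68 + 8313.3 + 7661.9 + 2870.14 = 22819.02

ANSWER: 22819.02


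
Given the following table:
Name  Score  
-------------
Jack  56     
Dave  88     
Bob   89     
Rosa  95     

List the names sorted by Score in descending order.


Sorting by Score (descending):
  Rosa: 95
  Bob: 89
  Dave: 88
  Jack: 56


ANSWER: Rosa, Bob, Dave, Jack


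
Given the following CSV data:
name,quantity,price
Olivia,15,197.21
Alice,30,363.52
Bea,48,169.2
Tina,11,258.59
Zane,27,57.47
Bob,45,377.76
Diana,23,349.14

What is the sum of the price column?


Values in 'price' column:
  Row 1: 197.21
  Row 2: 363.52
  Row 3: 169.2
  Row 4: 258.59
  Row 5: 57.47
  Row 6: 377.76
  Row 7: 349.14
Sum = 197.21 + 363.52 + 169.2 + 258.59 + 57.47 + 377.76 + 349.14 = 1772.89

ANSWER: 1772.89


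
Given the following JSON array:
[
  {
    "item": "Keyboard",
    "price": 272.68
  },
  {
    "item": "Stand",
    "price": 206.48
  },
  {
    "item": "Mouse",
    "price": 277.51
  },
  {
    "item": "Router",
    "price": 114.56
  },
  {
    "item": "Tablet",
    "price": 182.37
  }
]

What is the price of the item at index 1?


Array index 1 -> Stand
price = 206.48

ANSWER: 206.48


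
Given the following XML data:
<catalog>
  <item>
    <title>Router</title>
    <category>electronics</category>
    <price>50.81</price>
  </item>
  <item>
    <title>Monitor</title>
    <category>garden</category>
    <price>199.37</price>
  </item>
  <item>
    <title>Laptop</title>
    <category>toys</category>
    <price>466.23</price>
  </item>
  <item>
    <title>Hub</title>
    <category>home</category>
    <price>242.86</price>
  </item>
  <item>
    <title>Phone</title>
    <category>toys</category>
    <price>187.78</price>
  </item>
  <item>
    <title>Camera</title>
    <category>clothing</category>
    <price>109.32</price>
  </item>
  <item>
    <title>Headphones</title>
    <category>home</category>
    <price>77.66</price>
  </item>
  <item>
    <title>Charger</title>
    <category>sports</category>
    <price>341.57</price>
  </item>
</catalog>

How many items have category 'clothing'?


Scanning <item> elements for <category>clothing</category>:
  Item 6: Camera -> MATCH
Count: 1

ANSWER: 1


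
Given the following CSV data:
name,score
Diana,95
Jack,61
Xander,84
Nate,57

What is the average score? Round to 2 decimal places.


Scores: 95, 61, 84, 57
Sum = 297
Count = 4
Average = 297 / 4 = 74.25

ANSWER: 74.25


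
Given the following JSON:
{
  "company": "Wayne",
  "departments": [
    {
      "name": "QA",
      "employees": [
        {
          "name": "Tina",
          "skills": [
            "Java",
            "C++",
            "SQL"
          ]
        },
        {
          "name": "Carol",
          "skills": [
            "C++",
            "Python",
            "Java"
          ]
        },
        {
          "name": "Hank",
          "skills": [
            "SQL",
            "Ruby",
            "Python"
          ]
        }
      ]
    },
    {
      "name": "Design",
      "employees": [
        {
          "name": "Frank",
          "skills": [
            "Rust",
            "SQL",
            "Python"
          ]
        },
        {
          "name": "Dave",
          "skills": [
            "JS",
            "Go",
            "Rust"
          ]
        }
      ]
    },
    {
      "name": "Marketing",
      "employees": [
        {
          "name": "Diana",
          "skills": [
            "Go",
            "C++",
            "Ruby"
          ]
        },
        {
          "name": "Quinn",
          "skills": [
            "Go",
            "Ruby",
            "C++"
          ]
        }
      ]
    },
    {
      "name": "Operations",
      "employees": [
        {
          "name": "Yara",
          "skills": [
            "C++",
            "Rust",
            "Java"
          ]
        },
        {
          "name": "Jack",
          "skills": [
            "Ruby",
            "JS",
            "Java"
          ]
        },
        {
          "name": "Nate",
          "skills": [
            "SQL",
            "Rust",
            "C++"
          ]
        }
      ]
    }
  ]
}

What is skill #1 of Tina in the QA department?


Path: departments[0].employees[0].skills[0]
Value: Java

ANSWER: Java


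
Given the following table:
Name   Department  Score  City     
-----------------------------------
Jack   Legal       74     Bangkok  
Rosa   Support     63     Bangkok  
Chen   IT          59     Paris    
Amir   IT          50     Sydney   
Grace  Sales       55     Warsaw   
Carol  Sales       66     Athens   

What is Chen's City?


Row 3: Chen
City = Paris

ANSWER: Paris


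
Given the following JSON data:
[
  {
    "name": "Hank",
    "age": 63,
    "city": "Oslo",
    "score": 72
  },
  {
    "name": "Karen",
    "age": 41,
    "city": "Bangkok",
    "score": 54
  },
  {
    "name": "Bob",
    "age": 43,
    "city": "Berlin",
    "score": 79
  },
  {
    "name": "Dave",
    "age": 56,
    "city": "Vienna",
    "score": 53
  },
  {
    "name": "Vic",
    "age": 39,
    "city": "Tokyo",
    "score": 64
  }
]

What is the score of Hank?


Looking up record where name = Hank
Record index: 0
Field 'score' = 72

ANSWER: 72


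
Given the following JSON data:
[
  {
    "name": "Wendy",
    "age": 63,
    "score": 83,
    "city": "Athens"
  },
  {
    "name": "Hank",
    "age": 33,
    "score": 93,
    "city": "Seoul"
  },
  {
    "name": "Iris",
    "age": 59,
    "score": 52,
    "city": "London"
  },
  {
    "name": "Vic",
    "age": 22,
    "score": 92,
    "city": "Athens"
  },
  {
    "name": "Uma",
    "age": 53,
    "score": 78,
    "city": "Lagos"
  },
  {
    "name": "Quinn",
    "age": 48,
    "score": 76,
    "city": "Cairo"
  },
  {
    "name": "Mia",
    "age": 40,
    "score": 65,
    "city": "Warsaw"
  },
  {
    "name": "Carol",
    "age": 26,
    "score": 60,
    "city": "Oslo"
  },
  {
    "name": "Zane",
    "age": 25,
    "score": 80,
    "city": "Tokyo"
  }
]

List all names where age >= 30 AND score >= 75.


Checking both conditions:
  Wendy (age=63, score=83) -> YES
  Hank (age=33, score=93) -> YES
  Iris (age=59, score=52) -> no
  Vic (age=22, score=92) -> no
  Uma (age=53, score=78) -> YES
  Quinn (age=48, score=76) -> YES
  Mia (age=40, score=65) -> no
  Carol (age=26, score=60) -> no
  Zane (age=25, score=80) -> no


ANSWER: Wendy, Hank, Uma, Quinn


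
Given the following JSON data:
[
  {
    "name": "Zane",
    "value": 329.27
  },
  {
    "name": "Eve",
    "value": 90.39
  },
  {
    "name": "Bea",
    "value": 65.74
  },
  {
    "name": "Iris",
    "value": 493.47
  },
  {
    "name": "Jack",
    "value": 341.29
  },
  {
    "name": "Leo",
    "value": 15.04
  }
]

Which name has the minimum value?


Comparing values:
  Zane: 329.27
  Eve: 90.39
  Bea: 65.74
  Iris: 493.47
  Jack: 341.29
  Leo: 15.04
Minimum: Leo (15.04)

ANSWER: Leo


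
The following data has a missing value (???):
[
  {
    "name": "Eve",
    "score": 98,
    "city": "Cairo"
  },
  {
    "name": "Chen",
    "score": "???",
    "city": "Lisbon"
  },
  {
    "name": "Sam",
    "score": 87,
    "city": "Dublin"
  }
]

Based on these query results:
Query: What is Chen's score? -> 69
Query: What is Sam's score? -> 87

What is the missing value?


The missing value is Chen's score
From query: Chen's score = 69

ANSWER: 69


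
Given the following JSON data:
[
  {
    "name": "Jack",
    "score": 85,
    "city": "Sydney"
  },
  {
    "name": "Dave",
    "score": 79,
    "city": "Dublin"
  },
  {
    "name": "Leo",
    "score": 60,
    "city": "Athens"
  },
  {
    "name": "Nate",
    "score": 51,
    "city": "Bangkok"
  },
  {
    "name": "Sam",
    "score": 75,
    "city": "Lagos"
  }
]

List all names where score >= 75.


Filtering records where score >= 75:
  Jack (score=85) -> YES
  Dave (score=79) -> YES
  Leo (score=60) -> no
  Nate (score=51) -> no
  Sam (score=75) -> YES


ANSWER: Jack, Dave, Sam


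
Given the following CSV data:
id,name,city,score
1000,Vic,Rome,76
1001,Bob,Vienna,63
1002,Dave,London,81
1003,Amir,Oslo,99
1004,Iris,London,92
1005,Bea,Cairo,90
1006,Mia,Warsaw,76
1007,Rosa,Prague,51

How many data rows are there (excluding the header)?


Counting rows (excluding header):
Header: id,name,city,score
Data rows: 8

ANSWER: 8


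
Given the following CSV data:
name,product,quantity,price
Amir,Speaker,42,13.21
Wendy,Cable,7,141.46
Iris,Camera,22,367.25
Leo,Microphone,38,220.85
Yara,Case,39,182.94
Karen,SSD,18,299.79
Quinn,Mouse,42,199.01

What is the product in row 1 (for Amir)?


Row 1: Amir
Column 'product' = Speaker

ANSWER: Speaker


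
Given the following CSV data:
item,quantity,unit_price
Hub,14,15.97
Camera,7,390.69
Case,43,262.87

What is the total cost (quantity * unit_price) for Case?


Row: Case
quantity = 43
unit_price = 262.87
total = 43 * 262.87 = 11303.41

ANSWER: 11303.41


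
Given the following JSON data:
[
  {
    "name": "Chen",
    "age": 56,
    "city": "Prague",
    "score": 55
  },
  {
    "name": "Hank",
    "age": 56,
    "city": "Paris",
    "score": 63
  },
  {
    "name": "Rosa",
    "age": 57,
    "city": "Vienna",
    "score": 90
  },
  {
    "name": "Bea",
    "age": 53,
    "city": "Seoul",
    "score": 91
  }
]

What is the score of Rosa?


Looking up record where name = Rosa
Record index: 2
Field 'score' = 90

ANSWER: 90


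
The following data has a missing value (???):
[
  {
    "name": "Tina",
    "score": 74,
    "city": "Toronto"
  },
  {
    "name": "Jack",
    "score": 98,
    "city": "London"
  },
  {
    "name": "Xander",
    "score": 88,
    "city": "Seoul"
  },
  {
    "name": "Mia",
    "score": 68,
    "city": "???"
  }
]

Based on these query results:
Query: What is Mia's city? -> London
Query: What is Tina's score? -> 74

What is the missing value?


The missing value is Mia's city
From query: Mia's city = London

ANSWER: London


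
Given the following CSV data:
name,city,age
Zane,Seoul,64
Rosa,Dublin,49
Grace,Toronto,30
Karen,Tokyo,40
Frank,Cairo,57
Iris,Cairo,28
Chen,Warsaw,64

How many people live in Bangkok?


Scanning city column for 'Bangkok':
Total matches: 0

ANSWER: 0


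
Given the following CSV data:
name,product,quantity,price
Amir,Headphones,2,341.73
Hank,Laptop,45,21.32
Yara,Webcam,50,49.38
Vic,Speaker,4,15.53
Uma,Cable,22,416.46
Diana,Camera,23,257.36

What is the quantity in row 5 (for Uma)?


Row 5: Uma
Column 'quantity' = 22

ANSWER: 22


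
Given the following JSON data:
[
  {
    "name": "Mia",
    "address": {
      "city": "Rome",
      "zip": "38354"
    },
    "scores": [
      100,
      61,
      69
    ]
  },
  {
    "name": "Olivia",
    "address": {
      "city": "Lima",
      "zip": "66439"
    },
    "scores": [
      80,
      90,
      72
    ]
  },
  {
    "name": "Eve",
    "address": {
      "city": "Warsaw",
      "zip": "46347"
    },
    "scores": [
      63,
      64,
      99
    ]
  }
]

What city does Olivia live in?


Path: records[1].address.city
Value: Lima

ANSWER: Lima


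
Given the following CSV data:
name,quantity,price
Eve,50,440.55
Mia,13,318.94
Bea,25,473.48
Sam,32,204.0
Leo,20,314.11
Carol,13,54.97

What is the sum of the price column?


Values in 'price' column:
  Row 1: 440.55
  Row 2: 318.94
  Row 3: 473.48
  Row 4: 204.0
  Row 5: 314.11
  Row 6: 54.97
Sum = 440.55 + 318.94 + 473.48 + 204.0 + 314.11 + 54.97 = 1806.05

ANSWER: 1806.05


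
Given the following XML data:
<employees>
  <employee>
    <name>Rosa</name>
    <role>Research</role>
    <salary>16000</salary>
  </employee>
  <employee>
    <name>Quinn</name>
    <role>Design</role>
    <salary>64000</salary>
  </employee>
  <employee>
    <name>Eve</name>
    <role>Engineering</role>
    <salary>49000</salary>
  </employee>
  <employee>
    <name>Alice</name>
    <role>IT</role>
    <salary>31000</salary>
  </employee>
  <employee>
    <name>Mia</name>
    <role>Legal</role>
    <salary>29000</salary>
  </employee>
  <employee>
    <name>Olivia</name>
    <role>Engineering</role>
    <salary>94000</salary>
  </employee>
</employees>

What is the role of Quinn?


Searching for <employee> with <name>Quinn</name>
Found at position 2
<role>Design</role>

ANSWER: Design


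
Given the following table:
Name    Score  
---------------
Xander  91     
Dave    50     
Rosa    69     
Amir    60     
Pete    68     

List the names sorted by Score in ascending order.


Sorting by Score (ascending):
  Dave: 50
  Amir: 60
  Pete: 68
  Rosa: 69
  Xander: 91


ANSWER: Dave, Amir, Pete, Rosa, Xander


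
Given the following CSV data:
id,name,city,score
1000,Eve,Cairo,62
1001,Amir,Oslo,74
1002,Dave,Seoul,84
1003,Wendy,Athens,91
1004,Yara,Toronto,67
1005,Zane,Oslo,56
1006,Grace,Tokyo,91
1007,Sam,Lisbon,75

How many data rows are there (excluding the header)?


Counting rows (excluding header):
Header: id,name,city,score
Data rows: 8

ANSWER: 8


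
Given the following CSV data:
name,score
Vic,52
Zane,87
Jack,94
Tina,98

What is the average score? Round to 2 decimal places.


Scores: 52, 87, 94, 98
Sum = 331
Count = 4
Average = 331 / 4 = 82.75

ANSWER: 82.75


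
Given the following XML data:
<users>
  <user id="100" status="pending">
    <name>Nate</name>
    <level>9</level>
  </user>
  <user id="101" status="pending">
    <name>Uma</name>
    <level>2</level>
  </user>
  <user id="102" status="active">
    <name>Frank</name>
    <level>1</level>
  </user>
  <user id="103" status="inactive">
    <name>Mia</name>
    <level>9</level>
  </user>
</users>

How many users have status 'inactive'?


Counting users with status='inactive':
  Mia (id=103) -> MATCH
Count: 1

ANSWER: 1
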